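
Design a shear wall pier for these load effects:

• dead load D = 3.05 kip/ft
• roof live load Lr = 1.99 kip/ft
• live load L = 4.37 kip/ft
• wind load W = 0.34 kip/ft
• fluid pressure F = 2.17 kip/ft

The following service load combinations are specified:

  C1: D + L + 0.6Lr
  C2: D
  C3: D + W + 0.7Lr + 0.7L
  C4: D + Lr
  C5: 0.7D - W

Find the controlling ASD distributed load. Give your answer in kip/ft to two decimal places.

C1: 1.0(3.05) + 1.0(4.37) + 0.6(1.99) = 3.05 + 4.37 + 1.19 = 8.61
C2: 1.0(3.05) = 3.05
C3: 1.0(3.05) + 1.0(0.34) + 0.7(1.99) + 0.7(4.37) = 3.05 + 0.34 + 1.39 + 3.06 = 7.84
C4: 1.0(3.05) + 1.0(1.99) = 3.05 + 1.99 = 5.04
C5: 0.7(3.05) - 1.0(0.34) = 2.14 - 0.34 = 1.80
Combination 1 governs: w = 8.61 kip/ft.

8.61 kip/ft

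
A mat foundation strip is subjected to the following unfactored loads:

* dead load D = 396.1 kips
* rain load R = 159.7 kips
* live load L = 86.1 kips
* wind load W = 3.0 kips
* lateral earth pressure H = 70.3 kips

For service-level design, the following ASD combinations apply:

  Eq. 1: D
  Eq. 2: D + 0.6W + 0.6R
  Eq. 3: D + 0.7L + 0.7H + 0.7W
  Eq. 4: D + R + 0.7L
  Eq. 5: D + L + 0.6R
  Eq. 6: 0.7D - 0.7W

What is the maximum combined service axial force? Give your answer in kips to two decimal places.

616.07 kips

Eq. 1: 1.0(396.1) = 396.10
Eq. 2: 1.0(396.1) + 0.6(3.0) + 0.6(159.7) = 396.10 + 1.80 + 95.82 = 493.72
Eq. 3: 1.0(396.1) + 0.7(86.1) + 0.7(70.3) + 0.7(3.0) = 396.10 + 60.27 + 49.21 + 2.10 = 507.68
Eq. 4: 1.0(396.1) + 1.0(159.7) + 0.7(86.1) = 396.10 + 159.70 + 60.27 = 616.07
Eq. 5: 1.0(396.1) + 1.0(86.1) + 0.6(159.7) = 396.10 + 86.10 + 95.82 = 578.02
Eq. 6: 0.7(396.1) - 0.7(3.0) = 277.27 - 2.10 = 275.17
Maximum is from combination 4.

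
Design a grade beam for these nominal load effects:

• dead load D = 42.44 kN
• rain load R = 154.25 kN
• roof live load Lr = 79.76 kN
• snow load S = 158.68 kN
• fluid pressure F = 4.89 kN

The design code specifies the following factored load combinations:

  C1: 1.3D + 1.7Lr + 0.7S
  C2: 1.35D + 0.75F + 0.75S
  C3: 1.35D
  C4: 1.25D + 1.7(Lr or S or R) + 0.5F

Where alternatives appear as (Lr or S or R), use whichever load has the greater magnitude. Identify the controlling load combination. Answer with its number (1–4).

Combination 4

(Lr or S or R) → S = 158.68 kN.
C1: 1.3(42.44) + 1.7(79.76) + 0.7(158.68) = 55.17 + 135.59 + 111.08 = 301.84
C2: 1.35(42.44) + 0.75(4.89) + 0.75(158.68) = 57.29 + 3.67 + 119.01 = 179.97
C3: 1.35(42.44) = 57.29
C4: 1.25(42.44) + 1.7(158.68) + 0.5(4.89) = 325.25
The largest value is 325.25 kN from combination 4.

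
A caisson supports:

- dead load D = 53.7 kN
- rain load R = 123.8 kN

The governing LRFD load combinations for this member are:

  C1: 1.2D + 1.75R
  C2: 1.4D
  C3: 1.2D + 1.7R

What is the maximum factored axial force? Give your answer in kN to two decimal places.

C1: 1.2(53.7) + 1.75(123.8) = 64.44 + 216.65 = 281.09
C2: 1.4(53.7) = 75.18
C3: 1.2(53.7) + 1.7(123.8) = 64.44 + 210.46 = 274.90
Maximum is from combination 1.

281.09 kN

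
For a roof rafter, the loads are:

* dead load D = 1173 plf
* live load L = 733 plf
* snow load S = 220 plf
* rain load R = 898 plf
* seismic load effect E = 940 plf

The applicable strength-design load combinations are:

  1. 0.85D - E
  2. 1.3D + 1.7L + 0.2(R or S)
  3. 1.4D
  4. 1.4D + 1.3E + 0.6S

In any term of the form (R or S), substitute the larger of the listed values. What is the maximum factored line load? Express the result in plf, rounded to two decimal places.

(R or S) → R = 898 plf.
1. 0.85(1173) - 1.0(940) = 57.05
2. 1.3(1173) + 1.7(733) + 0.2(898) = 2950.60
3. 1.4(1173) = 1642.20
4. 1.4(1173) + 1.3(940) + 0.6(220) = 2996.20
The controlling combination is 4, giving 2996.20 plf.

2996.20 plf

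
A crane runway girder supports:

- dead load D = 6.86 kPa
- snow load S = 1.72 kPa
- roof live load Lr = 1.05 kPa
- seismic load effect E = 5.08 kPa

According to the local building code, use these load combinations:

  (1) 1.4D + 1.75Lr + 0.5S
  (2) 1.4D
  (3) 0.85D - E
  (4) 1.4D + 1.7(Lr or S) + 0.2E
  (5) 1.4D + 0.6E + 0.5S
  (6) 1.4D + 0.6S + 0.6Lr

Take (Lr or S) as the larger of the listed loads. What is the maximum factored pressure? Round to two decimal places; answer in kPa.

13.54 kPa

(Lr or S) → S = 1.72 kPa.
(1) 1.4(6.86) + 1.75(1.05) + 0.5(1.72) = 9.60 + 1.84 + 0.86 = 12.30
(2) 1.4(6.86) = 9.60
(3) 0.85(6.86) - 1.0(5.08) = 5.83 - 5.08 = 0.75
(4) 1.4(6.86) + 1.7(1.72) + 0.2(5.08) = 9.60 + 2.92 + 1.02 = 13.54
(5) 1.4(6.86) + 0.6(5.08) + 0.5(1.72) = 9.60 + 3.05 + 0.86 = 13.51
(6) 1.4(6.86) + 0.6(1.72) + 0.6(1.05) = 11.27
Maximum is from combination 4.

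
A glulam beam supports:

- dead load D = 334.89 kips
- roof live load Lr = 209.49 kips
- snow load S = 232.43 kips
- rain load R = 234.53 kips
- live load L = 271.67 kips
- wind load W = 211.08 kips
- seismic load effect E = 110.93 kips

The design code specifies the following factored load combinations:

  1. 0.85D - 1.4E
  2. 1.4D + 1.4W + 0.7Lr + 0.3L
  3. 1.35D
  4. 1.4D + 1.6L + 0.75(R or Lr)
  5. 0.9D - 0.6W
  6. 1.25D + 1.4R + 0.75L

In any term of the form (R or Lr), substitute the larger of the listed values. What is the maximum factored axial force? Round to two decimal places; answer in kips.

(R or Lr) → R = 234.53 kips.
1. 0.85(334.89) - 1.4(110.93) = 129.35
2. 1.4(334.89) + 1.4(211.08) + 0.7(209.49) + 0.3(271.67) = 468.85 + 295.51 + 146.64 + 81.50 = 992.50
3. 1.35(334.89) = 452.10
4. 1.4(334.89) + 1.6(271.67) + 0.75(234.53) = 468.85 + 434.67 + 175.90 = 1079.42
5. 0.9(334.89) - 0.6(211.08) = 301.40 - 126.65 = 174.75
6. 1.25(334.89) + 1.4(234.53) + 0.75(271.67) = 950.71
The controlling combination is 4, giving 1079.42 kips.

1079.42 kips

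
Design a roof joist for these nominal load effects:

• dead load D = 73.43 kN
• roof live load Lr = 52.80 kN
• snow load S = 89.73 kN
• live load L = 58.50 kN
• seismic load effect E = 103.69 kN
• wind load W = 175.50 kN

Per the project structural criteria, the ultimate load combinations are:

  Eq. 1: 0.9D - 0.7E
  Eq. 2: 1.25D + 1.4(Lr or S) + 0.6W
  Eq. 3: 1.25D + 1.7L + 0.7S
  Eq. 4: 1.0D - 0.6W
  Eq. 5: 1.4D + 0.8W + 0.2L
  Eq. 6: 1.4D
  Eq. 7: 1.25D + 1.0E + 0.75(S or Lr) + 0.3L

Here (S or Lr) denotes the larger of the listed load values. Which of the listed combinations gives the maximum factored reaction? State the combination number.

(Lr or S) → S = 89.73 kN; (S or Lr) → S = 89.73 kN.
Eq. 1: 0.9(73.43) - 0.7(103.69) = -6.50
Eq. 2: 1.25(73.43) + 1.4(89.73) + 0.6(175.50) = 91.79 + 125.62 + 105.30 = 322.71
Eq. 3: 1.25(73.43) + 1.7(58.50) + 0.7(89.73) = 91.79 + 99.45 + 62.81 = 254.05
Eq. 4: 1.0(73.43) - 0.6(175.50) = 73.43 - 105.30 = -31.87
Eq. 5: 1.4(73.43) + 0.8(175.50) + 0.2(58.50) = 102.80 + 140.40 + 11.70 = 254.90
Eq. 6: 1.4(73.43) = 102.80
Eq. 7: 1.25(73.43) + 1.0(103.69) + 0.75(89.73) + 0.3(58.50) = 91.79 + 103.69 + 67.30 + 17.55 = 280.33
The largest value is 322.71 kN from combination 2.

Combination 2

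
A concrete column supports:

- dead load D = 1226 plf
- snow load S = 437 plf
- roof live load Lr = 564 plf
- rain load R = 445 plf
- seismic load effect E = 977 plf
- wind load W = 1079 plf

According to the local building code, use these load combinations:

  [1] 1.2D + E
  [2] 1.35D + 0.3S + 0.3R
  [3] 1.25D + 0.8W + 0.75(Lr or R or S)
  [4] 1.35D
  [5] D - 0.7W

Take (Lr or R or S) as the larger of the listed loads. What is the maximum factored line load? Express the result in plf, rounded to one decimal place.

2818.7 plf

(Lr or R or S) → Lr = 564 plf.
[1] 1.2(1226) + 1.0(977) = 1471.2 + 977.0 = 2448.2
[2] 1.35(1226) + 0.3(437) + 0.3(445) = 1655.1 + 131.1 + 133.5 = 1919.7
[3] 1.25(1226) + 0.8(1079) + 0.75(564) = 1532.5 + 863.2 + 423.0 = 2818.7
[4] 1.35(1226) = 1655.1
[5] 1.0(1226) - 0.7(1079) = 1226.0 - 755.3 = 470.7
Maximum is from combination 3.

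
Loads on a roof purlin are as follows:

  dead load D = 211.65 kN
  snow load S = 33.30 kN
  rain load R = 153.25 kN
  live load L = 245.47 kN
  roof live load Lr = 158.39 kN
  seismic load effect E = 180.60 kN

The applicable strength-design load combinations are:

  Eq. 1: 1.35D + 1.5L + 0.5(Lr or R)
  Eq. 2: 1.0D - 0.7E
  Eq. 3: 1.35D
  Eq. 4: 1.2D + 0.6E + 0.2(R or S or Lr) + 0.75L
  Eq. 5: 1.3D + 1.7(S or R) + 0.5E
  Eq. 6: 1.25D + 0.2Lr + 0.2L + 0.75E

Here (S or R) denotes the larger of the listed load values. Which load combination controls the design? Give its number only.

Combination 1

(Lr or R) → Lr = 158.39 kN; (R or S or Lr) → Lr = 158.39 kN; (S or R) → R = 153.25 kN.
Eq. 1: 1.35(211.65) + 1.5(245.47) + 0.5(158.39) = 733.13
Eq. 2: 1.0(211.65) - 0.7(180.60) = 85.23
Eq. 3: 1.35(211.65) = 285.73
Eq. 4: 1.2(211.65) + 0.6(180.60) + 0.2(158.39) + 0.75(245.47) = 578.12
Eq. 5: 1.3(211.65) + 1.7(153.25) + 0.5(180.60) = 625.97
Eq. 6: 1.25(211.65) + 0.2(158.39) + 0.2(245.47) + 0.75(180.60) = 480.78
The largest value is 733.13 kN from combination 1.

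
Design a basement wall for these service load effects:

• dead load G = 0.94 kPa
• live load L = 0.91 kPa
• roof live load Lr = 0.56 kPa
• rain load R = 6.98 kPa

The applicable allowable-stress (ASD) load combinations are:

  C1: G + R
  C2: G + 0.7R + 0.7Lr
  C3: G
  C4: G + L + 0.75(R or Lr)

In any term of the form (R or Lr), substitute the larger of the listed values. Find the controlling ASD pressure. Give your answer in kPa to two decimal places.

7.92 kPa

(R or Lr) → R = 6.98 kPa.
C1: 1.0(0.94) + 1.0(6.98) = 7.92
C2: 1.0(0.94) + 0.7(6.98) + 0.7(0.56) = 6.22
C3: 1.0(0.94) = 0.94
C4: 1.0(0.94) + 1.0(0.91) + 0.75(6.98) = 7.09
Combination 1 governs: p = 7.92 kPa.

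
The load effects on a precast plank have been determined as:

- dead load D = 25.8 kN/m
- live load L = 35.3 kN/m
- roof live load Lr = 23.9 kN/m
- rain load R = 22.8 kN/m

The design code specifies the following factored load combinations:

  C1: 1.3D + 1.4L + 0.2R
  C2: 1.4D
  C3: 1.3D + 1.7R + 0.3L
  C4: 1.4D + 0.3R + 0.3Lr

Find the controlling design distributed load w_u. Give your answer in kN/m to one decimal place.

C1: 1.3(25.8) + 1.4(35.3) + 0.2(22.8) = 87.5
C2: 1.4(25.8) = 36.1
C3: 1.3(25.8) + 1.7(22.8) + 0.3(35.3) = 82.9
C4: 1.4(25.8) + 0.3(22.8) + 0.3(23.9) = 50.1
The controlling combination is 1, giving 87.5 kN/m.

87.5 kN/m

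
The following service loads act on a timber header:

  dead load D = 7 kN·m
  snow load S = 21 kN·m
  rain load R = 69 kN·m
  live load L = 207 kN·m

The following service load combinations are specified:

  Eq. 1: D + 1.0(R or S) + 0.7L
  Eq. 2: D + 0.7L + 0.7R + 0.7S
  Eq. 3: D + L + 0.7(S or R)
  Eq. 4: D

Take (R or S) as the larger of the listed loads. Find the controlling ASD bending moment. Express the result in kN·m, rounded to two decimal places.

(R or S) → R = 69 kN·m; (S or R) → R = 69 kN·m.
Eq. 1: 1.0(7) + 1.0(69) + 0.7(207) = 7.00 + 69.00 + 144.90 = 220.90
Eq. 2: 1.0(7) + 0.7(207) + 0.7(69) + 0.7(21) = 7.00 + 144.90 + 48.30 + 14.70 = 214.90
Eq. 3: 1.0(7) + 1.0(207) + 0.7(69) = 7.00 + 207.00 + 48.30 = 262.30
Eq. 4: 1.0(7) = 7.00
Combination 3 governs: M = 262.30 kN·m.

262.30 kN·m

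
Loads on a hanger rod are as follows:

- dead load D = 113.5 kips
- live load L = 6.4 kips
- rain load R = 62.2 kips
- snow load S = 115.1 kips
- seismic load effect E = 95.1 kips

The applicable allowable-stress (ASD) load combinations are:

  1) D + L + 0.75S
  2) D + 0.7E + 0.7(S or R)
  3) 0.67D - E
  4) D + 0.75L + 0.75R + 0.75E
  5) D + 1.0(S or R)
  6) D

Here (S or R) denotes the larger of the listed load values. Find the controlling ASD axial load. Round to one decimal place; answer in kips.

260.6 kips

(S or R) → S = 115.1 kips.
1) 1.0(113.5) + 1.0(6.4) + 0.75(115.1) = 113.5 + 6.4 + 86.3 = 206.2
2) 1.0(113.5) + 0.7(95.1) + 0.7(115.1) = 260.6
3) 0.67(113.5) - 1.0(95.1) = 76.0 - 95.1 = -19.1
4) 1.0(113.5) + 0.75(6.4) + 0.75(62.2) + 0.75(95.1) = 113.5 + 4.8 + 46.7 + 71.3 = 236.3
5) 1.0(113.5) + 1.0(115.1) = 113.5 + 115.1 = 228.6
6) 1.0(113.5) = 113.5
Maximum is from combination 2.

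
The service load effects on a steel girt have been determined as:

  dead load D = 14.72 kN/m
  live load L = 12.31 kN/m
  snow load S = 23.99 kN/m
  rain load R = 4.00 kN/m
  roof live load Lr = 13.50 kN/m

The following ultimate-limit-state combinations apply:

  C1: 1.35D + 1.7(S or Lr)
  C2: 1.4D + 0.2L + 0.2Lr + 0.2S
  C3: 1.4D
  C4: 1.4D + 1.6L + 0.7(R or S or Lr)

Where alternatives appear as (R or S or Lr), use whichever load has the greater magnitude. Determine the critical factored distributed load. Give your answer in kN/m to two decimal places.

60.66 kN/m

(S or Lr) → S = 23.99 kN/m; (R or S or Lr) → S = 23.99 kN/m.
C1: 1.35(14.72) + 1.7(23.99) = 60.66
C2: 1.4(14.72) + 0.2(12.31) + 0.2(13.50) + 0.2(23.99) = 20.61 + 2.46 + 2.70 + 4.80 = 30.57
C3: 1.4(14.72) = 20.61
C4: 1.4(14.72) + 1.6(12.31) + 0.7(23.99) = 20.61 + 19.70 + 16.79 = 57.10
Combination 1 governs: w_u = 60.66 kN/m.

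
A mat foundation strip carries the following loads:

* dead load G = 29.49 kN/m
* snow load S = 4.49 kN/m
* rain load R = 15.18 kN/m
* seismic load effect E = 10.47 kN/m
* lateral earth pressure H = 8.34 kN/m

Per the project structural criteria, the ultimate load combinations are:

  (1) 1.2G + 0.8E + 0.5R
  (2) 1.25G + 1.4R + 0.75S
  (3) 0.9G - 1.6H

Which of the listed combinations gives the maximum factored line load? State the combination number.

(1) 1.2(29.49) + 0.8(10.47) + 0.5(15.18) = 51.35
(2) 1.25(29.49) + 1.4(15.18) + 0.75(4.49) = 36.86 + 21.25 + 3.37 = 61.48
(3) 0.9(29.49) - 1.6(8.34) = 26.54 - 13.34 = 13.20
The largest value is 61.48 kN/m from combination 2.

Combination 2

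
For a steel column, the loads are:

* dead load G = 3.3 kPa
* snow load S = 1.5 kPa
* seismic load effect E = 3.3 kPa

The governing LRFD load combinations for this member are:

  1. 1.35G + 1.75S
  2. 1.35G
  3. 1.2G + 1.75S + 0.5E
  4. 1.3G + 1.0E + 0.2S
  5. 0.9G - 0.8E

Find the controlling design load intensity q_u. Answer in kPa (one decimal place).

8.2 kPa

1. 1.35(3.3) + 1.75(1.5) = 4.5 + 2.6 = 7.1
2. 1.35(3.3) = 4.5
3. 1.2(3.3) + 1.75(1.5) + 0.5(3.3) = 8.2
4. 1.3(3.3) + 1.0(3.3) + 0.2(1.5) = 4.3 + 3.3 + 0.3 = 7.9
5. 0.9(3.3) - 0.8(3.3) = 0.3
Combination 3 governs: q_u = 8.2 kPa.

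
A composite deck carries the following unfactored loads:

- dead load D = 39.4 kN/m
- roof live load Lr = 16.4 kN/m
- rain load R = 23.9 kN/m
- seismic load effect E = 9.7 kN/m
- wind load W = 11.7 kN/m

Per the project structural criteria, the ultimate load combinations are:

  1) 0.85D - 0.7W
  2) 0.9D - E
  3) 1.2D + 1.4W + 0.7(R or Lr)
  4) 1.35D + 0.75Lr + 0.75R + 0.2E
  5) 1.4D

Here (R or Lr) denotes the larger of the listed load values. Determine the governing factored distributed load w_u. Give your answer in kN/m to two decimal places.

(R or Lr) → R = 23.9 kN/m.
1) 0.85(39.4) - 0.7(11.7) = 25.30
2) 0.9(39.4) - 1.0(9.7) = 25.76
3) 1.2(39.4) + 1.4(11.7) + 0.7(23.9) = 80.39
4) 1.35(39.4) + 0.75(16.4) + 0.75(23.9) + 0.2(9.7) = 85.36
5) 1.4(39.4) = 55.16
Maximum is from combination 4.

85.36 kN/m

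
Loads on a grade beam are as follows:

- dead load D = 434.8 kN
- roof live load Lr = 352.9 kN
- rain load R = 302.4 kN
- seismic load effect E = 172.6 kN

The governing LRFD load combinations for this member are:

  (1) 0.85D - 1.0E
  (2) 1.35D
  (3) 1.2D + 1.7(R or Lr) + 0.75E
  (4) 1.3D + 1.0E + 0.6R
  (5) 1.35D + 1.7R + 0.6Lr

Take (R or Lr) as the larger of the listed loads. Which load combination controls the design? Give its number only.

Combination 5

(R or Lr) → Lr = 352.9 kN.
(1) 0.85(434.8) - 1.0(172.6) = 197.0
(2) 1.35(434.8) = 587.0
(3) 1.2(434.8) + 1.7(352.9) + 0.75(172.6) = 1251.1
(4) 1.3(434.8) + 1.0(172.6) + 0.6(302.4) = 919.3
(5) 1.35(434.8) + 1.7(302.4) + 0.6(352.9) = 1312.8
The largest value is 1312.8 kN from combination 5.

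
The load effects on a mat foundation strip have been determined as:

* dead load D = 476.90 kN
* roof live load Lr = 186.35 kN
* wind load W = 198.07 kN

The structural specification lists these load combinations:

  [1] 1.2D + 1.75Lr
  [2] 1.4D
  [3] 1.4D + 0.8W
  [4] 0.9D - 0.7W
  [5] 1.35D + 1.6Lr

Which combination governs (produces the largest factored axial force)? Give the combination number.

Combination 5

[1] 1.2(476.90) + 1.75(186.35) = 898.39
[2] 1.4(476.90) = 667.66
[3] 1.4(476.90) + 0.8(198.07) = 826.12
[4] 0.9(476.90) - 0.7(198.07) = 290.56
[5] 1.35(476.90) + 1.6(186.35) = 941.98
The largest value is 941.98 kN from combination 5.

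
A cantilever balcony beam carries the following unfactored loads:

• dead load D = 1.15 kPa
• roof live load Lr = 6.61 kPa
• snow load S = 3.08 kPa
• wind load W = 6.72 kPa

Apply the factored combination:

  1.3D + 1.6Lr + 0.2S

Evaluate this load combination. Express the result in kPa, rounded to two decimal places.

12.69 kPa

1.3(1.15) + 1.6(6.61) + 0.2(3.08) = 12.69
p_u = 12.69 kPa.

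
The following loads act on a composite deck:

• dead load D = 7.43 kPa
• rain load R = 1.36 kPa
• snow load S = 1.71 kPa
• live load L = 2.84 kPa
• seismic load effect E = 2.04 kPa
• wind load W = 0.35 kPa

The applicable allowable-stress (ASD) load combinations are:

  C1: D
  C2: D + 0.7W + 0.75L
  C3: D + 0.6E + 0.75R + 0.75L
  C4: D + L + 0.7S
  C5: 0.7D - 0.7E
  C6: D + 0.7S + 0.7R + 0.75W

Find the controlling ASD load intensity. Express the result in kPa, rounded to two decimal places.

C1: 1.0(7.43) = 7.43
C2: 1.0(7.43) + 0.7(0.35) + 0.75(2.84) = 7.43 + 0.25 + 2.13 = 9.81
C3: 1.0(7.43) + 0.6(2.04) + 0.75(1.36) + 0.75(2.84) = 7.43 + 1.22 + 1.02 + 2.13 = 11.80
C4: 1.0(7.43) + 1.0(2.84) + 0.7(1.71) = 7.43 + 2.84 + 1.20 = 11.47
C5: 0.7(7.43) - 0.7(2.04) = 5.20 - 1.43 = 3.77
C6: 1.0(7.43) + 0.7(1.71) + 0.7(1.36) + 0.75(0.35) = 7.43 + 1.20 + 0.95 + 0.26 = 9.84
Maximum is from combination 3.

11.80 kPa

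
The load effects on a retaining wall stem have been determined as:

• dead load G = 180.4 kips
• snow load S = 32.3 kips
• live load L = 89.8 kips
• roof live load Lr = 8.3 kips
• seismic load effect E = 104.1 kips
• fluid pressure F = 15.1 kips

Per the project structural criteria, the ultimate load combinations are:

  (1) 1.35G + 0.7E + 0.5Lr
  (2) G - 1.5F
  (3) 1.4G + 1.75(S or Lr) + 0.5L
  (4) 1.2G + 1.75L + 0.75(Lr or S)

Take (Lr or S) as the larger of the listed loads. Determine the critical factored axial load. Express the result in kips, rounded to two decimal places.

397.86 kips

(S or Lr) → S = 32.3 kips; (Lr or S) → S = 32.3 kips.
(1) 1.35(180.4) + 0.7(104.1) + 0.5(8.3) = 243.54 + 72.87 + 4.15 = 320.56
(2) 1.0(180.4) - 1.5(15.1) = 180.40 - 22.65 = 157.75
(3) 1.4(180.4) + 1.75(32.3) + 0.5(89.8) = 252.56 + 56.53 + 44.90 = 353.99
(4) 1.2(180.4) + 1.75(89.8) + 0.75(32.3) = 216.48 + 157.15 + 24.23 = 397.86
Combination 4 governs: P_u = 397.86 kips.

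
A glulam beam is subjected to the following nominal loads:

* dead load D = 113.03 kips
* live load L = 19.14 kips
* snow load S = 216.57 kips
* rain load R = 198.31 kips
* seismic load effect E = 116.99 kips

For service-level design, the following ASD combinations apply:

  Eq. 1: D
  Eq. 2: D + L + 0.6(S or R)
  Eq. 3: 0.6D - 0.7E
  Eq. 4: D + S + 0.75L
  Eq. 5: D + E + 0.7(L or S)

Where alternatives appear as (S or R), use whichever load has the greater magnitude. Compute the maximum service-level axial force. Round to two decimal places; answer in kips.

381.62 kips

(S or R) → S = 216.57 kips; (L or S) → S = 216.57 kips.
Eq. 1: 1.0(113.03) = 113.03
Eq. 2: 1.0(113.03) + 1.0(19.14) + 0.6(216.57) = 113.03 + 19.14 + 129.94 = 262.11
Eq. 3: 0.6(113.03) - 0.7(116.99) = -14.08
Eq. 4: 1.0(113.03) + 1.0(216.57) + 0.75(19.14) = 113.03 + 216.57 + 14.36 = 343.96
Eq. 5: 1.0(113.03) + 1.0(116.99) + 0.7(216.57) = 113.03 + 116.99 + 151.60 = 381.62
The controlling combination is 5, giving 381.62 kips.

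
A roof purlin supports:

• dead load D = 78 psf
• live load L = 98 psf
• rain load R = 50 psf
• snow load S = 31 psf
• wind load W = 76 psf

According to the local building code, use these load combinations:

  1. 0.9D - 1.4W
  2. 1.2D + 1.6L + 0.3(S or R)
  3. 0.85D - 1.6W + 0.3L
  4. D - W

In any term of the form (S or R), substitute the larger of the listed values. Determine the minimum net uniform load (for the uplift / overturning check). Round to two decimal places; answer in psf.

(S or R) → R = 50 psf.
1. 0.9(78) - 1.4(76) = 70.20 - 106.40 = -36.20
2. 1.2(78) + 1.6(98) + 0.3(50) = 93.60 + 156.80 + 15.00 = 265.40
3. 0.85(78) - 1.6(76) + 0.3(98) = 66.30 - 121.60 + 29.40 = -25.90
4. 1.0(78) - 1.0(76) = 78.00 - 76.00 = 2.00
Combination 1 gives the minimum: -36.20 psf.

-36.20 psf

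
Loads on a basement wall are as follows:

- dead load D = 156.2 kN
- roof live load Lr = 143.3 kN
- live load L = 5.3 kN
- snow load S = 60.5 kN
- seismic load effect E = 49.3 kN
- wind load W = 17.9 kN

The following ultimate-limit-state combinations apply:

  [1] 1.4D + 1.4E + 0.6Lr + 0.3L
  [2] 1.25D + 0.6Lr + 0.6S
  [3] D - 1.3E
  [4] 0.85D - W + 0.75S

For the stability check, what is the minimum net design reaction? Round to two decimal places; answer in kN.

92.11 kN

[1] 1.4(156.2) + 1.4(49.3) + 0.6(143.3) + 0.3(5.3) = 218.68 + 69.02 + 85.98 + 1.59 = 375.27
[2] 1.25(156.2) + 0.6(143.3) + 0.6(60.5) = 195.25 + 85.98 + 36.30 = 317.53
[3] 1.0(156.2) - 1.3(49.3) = 156.20 - 64.09 = 92.11
[4] 0.85(156.2) - 1.0(17.9) + 0.75(60.5) = 132.77 - 17.90 + 45.38 = 160.25
Combination 3 gives the minimum: 92.11 kN.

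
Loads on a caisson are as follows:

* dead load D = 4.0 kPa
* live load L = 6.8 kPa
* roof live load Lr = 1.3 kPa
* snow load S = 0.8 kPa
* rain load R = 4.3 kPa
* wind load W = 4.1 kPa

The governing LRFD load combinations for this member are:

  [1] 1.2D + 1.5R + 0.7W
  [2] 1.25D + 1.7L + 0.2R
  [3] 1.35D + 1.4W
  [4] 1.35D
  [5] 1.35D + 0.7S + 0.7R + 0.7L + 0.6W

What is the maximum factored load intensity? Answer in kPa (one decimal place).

[1] 1.2(4.0) + 1.5(4.3) + 0.7(4.1) = 14.1
[2] 1.25(4.0) + 1.7(6.8) + 0.2(4.3) = 17.4
[3] 1.35(4.0) + 1.4(4.1) = 5.4 + 5.7 = 11.1
[4] 1.35(4.0) = 5.4
[5] 1.35(4.0) + 0.7(0.8) + 0.7(4.3) + 0.7(6.8) + 0.6(4.1) = 16.2
Maximum is from combination 2.

17.4 kPa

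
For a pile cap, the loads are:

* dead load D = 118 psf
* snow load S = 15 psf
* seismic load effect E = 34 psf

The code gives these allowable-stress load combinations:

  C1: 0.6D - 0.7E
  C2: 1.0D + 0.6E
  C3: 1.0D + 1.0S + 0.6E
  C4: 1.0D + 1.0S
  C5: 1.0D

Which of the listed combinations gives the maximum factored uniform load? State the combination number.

Combination 3

C1: 0.6(118) - 0.7(34) = 47.0
C2: 1.0(118) + 0.6(34) = 138.4
C3: 1.0(118) + 1.0(15) + 0.6(34) = 153.4
C4: 1.0(118) + 1.0(15) = 133.0
C5: 1.0(118) = 118.0
The largest value is 153.4 psf from combination 3.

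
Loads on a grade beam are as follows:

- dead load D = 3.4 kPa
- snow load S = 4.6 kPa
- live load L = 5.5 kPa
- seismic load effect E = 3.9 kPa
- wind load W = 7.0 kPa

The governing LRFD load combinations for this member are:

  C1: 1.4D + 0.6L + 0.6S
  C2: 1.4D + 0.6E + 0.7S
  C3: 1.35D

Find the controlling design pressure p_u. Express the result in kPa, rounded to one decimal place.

C1: 1.4(3.4) + 0.6(5.5) + 0.6(4.6) = 10.8
C2: 1.4(3.4) + 0.6(3.9) + 0.7(4.6) = 4.8 + 2.3 + 3.2 = 10.3
C3: 1.35(3.4) = 4.6
Combination 1 governs: p_u = 10.8 kPa.

10.8 kPa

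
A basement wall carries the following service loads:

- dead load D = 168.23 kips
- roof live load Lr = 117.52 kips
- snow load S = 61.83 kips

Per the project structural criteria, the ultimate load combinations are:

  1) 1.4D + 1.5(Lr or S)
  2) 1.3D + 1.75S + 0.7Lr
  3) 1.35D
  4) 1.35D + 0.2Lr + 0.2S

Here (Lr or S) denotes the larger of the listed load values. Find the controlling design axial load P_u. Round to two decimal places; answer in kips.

411.80 kips

(Lr or S) → Lr = 117.52 kips.
1) 1.4(168.23) + 1.5(117.52) = 235.52 + 176.28 = 411.80
2) 1.3(168.23) + 1.75(61.83) + 0.7(117.52) = 409.17
3) 1.35(168.23) = 227.11
4) 1.35(168.23) + 0.2(117.52) + 0.2(61.83) = 227.11 + 23.50 + 12.37 = 262.98
The controlling combination is 1, giving 411.80 kips.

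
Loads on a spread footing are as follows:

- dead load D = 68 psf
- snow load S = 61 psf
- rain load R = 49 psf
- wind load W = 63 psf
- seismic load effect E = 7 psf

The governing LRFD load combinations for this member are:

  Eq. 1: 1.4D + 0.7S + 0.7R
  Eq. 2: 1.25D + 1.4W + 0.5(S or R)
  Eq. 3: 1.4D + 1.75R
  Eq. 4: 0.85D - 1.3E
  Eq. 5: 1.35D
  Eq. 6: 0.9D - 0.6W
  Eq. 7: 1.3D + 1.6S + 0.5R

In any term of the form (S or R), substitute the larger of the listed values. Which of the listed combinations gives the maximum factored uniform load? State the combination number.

Combination 7

(S or R) → S = 61 psf.
Eq. 1: 1.4(68) + 0.7(61) + 0.7(49) = 95.2 + 42.7 + 34.3 = 172.2
Eq. 2: 1.25(68) + 1.4(63) + 0.5(61) = 85.0 + 88.2 + 30.5 = 203.7
Eq. 3: 1.4(68) + 1.75(49) = 95.2 + 85.8 = 181.0
Eq. 4: 0.85(68) - 1.3(7) = 57.8 - 9.1 = 48.7
Eq. 5: 1.35(68) = 91.8
Eq. 6: 0.9(68) - 0.6(63) = 61.2 - 37.8 = 23.4
Eq. 7: 1.3(68) + 1.6(61) + 0.5(49) = 88.4 + 97.6 + 24.5 = 210.5
The largest value is 210.5 psf from combination 7.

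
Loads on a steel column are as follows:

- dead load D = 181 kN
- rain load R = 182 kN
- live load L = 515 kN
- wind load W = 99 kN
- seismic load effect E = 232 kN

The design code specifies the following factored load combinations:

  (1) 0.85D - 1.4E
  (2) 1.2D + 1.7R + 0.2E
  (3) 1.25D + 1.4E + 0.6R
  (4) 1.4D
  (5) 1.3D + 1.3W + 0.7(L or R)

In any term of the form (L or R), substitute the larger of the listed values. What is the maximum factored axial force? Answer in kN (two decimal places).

(L or R) → L = 515 kN.
(1) 0.85(181) - 1.4(232) = -170.95
(2) 1.2(181) + 1.7(182) + 0.2(232) = 573.00
(3) 1.25(181) + 1.4(232) + 0.6(182) = 660.25
(4) 1.4(181) = 253.40
(5) 1.3(181) + 1.3(99) + 0.7(515) = 724.50
The controlling combination is 5, giving 724.50 kN.

724.50 kN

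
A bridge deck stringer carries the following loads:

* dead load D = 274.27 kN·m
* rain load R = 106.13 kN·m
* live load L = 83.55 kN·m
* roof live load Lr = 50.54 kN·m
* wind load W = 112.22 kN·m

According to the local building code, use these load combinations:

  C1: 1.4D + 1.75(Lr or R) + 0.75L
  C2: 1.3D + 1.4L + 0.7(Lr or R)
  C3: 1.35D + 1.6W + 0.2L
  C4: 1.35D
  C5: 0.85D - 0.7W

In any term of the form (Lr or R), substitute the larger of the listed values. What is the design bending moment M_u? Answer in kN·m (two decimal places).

(Lr or R) → R = 106.13 kN·m.
C1: 1.4(274.27) + 1.75(106.13) + 0.75(83.55) = 383.98 + 185.73 + 62.66 = 632.37
C2: 1.3(274.27) + 1.4(83.55) + 0.7(106.13) = 356.55 + 116.97 + 74.29 = 547.81
C3: 1.35(274.27) + 1.6(112.22) + 0.2(83.55) = 566.53
C4: 1.35(274.27) = 370.26
C5: 0.85(274.27) - 0.7(112.22) = 233.13 - 78.55 = 154.58
Maximum is from combination 1.

632.37 kN·m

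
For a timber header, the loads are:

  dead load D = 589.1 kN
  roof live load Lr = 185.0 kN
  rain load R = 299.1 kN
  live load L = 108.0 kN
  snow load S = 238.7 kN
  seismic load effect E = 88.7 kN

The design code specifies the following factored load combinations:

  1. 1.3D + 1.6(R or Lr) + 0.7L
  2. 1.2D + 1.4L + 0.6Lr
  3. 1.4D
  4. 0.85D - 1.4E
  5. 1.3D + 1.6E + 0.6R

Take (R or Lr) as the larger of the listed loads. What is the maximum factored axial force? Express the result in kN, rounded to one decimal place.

1320.0 kN

(R or Lr) → R = 299.1 kN.
1. 1.3(589.1) + 1.6(299.1) + 0.7(108.0) = 1320.0
2. 1.2(589.1) + 1.4(108.0) + 0.6(185.0) = 969.1
3. 1.4(589.1) = 824.7
4. 0.85(589.1) - 1.4(88.7) = 376.6
5. 1.3(589.1) + 1.6(88.7) + 0.6(299.1) = 1087.2
Combination 1 governs: N_u = 1320.0 kN.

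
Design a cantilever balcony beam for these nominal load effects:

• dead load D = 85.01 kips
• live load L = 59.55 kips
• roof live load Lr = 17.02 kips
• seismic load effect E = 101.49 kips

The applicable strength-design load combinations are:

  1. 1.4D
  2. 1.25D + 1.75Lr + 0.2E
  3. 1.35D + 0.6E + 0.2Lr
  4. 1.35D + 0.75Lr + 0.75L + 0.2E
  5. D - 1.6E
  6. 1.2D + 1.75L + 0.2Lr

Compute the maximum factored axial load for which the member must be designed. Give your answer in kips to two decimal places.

1. 1.4(85.01) = 119.01
2. 1.25(85.01) + 1.75(17.02) + 0.2(101.49) = 106.26 + 29.79 + 20.30 = 156.35
3. 1.35(85.01) + 0.6(101.49) + 0.2(17.02) = 179.06
4. 1.35(85.01) + 0.75(17.02) + 0.75(59.55) + 0.2(101.49) = 114.76 + 12.77 + 44.66 + 20.30 = 192.49
5. 1.0(85.01) - 1.6(101.49) = 85.01 - 162.38 = -77.37
6. 1.2(85.01) + 1.75(59.55) + 0.2(17.02) = 209.63
Maximum is from combination 6.

209.63 kips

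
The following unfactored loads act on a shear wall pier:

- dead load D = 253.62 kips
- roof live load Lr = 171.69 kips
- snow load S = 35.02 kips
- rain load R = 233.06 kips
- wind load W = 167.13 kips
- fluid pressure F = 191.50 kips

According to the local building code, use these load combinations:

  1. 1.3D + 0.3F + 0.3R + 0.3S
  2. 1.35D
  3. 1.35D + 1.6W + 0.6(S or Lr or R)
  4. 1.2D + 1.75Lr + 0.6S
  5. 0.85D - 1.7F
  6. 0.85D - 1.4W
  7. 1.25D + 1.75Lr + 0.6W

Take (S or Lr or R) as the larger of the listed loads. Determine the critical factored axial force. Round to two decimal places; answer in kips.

(S or Lr or R) → R = 233.06 kips.
1. 1.3(253.62) + 0.3(191.50) + 0.3(233.06) + 0.3(35.02) = 467.58
2. 1.35(253.62) = 342.39
3. 1.35(253.62) + 1.6(167.13) + 0.6(233.06) = 749.63
4. 1.2(253.62) + 1.75(171.69) + 0.6(35.02) = 304.34 + 300.46 + 21.01 = 625.81
5. 0.85(253.62) - 1.7(191.50) = 215.58 - 325.55 = -109.97
6. 0.85(253.62) - 1.4(167.13) = -18.41
7. 1.25(253.62) + 1.75(171.69) + 0.6(167.13) = 717.76
Combination 3 governs: P_u = 749.63 kips.

749.63 kips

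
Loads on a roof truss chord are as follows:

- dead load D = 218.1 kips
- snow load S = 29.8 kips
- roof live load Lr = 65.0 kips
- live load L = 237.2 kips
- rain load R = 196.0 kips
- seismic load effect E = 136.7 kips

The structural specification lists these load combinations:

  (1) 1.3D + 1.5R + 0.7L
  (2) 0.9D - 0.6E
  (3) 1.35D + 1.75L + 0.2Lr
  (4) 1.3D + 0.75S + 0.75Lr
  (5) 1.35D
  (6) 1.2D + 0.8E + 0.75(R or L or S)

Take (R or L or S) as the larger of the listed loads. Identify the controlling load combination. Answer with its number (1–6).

Combination 1

(R or L or S) → L = 237.2 kips.
(1) 1.3(218.1) + 1.5(196.0) + 0.7(237.2) = 743.57
(2) 0.9(218.1) - 0.6(136.7) = 114.27
(3) 1.35(218.1) + 1.75(237.2) + 0.2(65.0) = 722.54
(4) 1.3(218.1) + 0.75(29.8) + 0.75(65.0) = 354.63
(5) 1.35(218.1) = 294.44
(6) 1.2(218.1) + 0.8(136.7) + 0.75(237.2) = 548.98
The largest value is 743.57 kips from combination 1.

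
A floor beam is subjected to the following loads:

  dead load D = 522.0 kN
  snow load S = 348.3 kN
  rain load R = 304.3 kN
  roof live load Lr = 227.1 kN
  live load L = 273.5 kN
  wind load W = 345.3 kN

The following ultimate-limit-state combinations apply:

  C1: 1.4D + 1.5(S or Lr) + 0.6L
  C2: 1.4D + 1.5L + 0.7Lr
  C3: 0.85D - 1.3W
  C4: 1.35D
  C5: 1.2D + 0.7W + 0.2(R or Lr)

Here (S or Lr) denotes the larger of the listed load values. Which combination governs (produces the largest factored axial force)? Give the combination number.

Combination 1

(S or Lr) → S = 348.3 kN; (R or Lr) → R = 304.3 kN.
C1: 1.4(522.0) + 1.5(348.3) + 0.6(273.5) = 1417.4
C2: 1.4(522.0) + 1.5(273.5) + 0.7(227.1) = 1300.0
C3: 0.85(522.0) - 1.3(345.3) = -5.2
C4: 1.35(522.0) = 704.7
C5: 1.2(522.0) + 0.7(345.3) + 0.2(304.3) = 929.0
The largest value is 1417.4 kN from combination 1.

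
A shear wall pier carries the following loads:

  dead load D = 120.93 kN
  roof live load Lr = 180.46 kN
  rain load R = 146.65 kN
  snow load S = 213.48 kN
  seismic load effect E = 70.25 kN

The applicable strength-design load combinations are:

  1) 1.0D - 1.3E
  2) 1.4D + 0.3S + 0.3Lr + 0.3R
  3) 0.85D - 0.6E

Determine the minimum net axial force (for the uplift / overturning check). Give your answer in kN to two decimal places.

1) 1.0(120.93) - 1.3(70.25) = 29.61
2) 1.4(120.93) + 0.3(213.48) + 0.3(180.46) + 0.3(146.65) = 169.30 + 64.04 + 54.14 + 44.00 = 331.48
3) 0.85(120.93) - 0.6(70.25) = 102.79 - 42.15 = 60.64
Combination 1 gives the minimum: 29.61 kN.

29.61 kN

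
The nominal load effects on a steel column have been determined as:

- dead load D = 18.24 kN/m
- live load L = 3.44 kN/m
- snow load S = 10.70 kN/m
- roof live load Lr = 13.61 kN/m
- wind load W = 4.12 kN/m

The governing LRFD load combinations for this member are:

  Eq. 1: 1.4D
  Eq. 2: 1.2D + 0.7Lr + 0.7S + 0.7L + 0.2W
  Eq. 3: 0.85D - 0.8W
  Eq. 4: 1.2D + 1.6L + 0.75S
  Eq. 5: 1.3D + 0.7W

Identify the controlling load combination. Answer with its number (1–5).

Combination 2

Eq. 1: 1.4(18.24) = 25.54
Eq. 2: 1.2(18.24) + 0.7(13.61) + 0.7(10.70) + 0.7(3.44) + 0.2(4.12) = 21.89 + 9.53 + 7.49 + 2.41 + 0.82 = 42.14
Eq. 3: 0.85(18.24) - 0.8(4.12) = 12.21
Eq. 4: 1.2(18.24) + 1.6(3.44) + 0.75(10.70) = 21.89 + 5.50 + 8.03 = 35.42
Eq. 5: 1.3(18.24) + 0.7(4.12) = 26.60
The largest value is 42.14 kN/m from combination 2.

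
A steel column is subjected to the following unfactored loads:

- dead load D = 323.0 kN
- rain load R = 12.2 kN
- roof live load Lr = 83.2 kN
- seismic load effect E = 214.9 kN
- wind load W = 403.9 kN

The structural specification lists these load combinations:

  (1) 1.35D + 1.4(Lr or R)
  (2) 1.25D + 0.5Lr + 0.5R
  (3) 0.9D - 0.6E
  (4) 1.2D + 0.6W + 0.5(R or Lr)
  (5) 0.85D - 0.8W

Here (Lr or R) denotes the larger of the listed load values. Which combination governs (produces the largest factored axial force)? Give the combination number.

(Lr or R) → Lr = 83.2 kN; (R or Lr) → Lr = 83.2 kN.
(1) 1.35(323.0) + 1.4(83.2) = 552.5
(2) 1.25(323.0) + 0.5(83.2) + 0.5(12.2) = 403.8 + 41.6 + 6.1 = 451.5
(3) 0.9(323.0) - 0.6(214.9) = 290.7 - 128.9 = 161.8
(4) 1.2(323.0) + 0.6(403.9) + 0.5(83.2) = 387.6 + 242.3 + 41.6 = 671.5
(5) 0.85(323.0) - 0.8(403.9) = -48.6
The largest value is 671.5 kN from combination 4.

Combination 4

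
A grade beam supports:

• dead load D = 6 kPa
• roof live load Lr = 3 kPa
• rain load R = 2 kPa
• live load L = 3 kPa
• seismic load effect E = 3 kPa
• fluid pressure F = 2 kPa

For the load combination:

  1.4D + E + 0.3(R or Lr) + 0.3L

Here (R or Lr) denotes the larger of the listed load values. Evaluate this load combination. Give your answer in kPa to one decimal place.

(R or Lr) → Lr = 3 kPa.
1.4(6) + 1.0(3) + 0.3(3) + 0.3(3) = 8.4 + 3.0 + 0.9 + 0.9 = 13.2
q_u = 13.2 kPa.

13.2 kPa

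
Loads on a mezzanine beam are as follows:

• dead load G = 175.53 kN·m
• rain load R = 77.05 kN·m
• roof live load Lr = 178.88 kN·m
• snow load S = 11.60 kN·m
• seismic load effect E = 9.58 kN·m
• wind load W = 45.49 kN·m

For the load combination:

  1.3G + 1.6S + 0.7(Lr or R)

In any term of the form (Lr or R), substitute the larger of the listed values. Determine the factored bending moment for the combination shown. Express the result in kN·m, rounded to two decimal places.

371.97 kN·m

(Lr or R) → Lr = 178.88 kN·m.
1.3(175.53) + 1.6(11.60) + 0.7(178.88) = 371.97
M_u = 371.97 kN·m.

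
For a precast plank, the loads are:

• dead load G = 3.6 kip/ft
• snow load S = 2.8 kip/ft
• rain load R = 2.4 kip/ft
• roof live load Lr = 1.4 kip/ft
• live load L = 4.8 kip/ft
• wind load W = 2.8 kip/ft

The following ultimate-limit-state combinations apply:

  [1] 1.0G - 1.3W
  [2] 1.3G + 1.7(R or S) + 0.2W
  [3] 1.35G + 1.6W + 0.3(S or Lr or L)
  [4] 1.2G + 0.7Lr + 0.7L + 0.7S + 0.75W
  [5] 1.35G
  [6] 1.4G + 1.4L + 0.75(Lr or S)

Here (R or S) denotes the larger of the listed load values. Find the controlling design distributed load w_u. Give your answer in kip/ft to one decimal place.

(R or S) → S = 2.8 kip/ft; (S or Lr or L) → L = 4.8 kip/ft; (Lr or S) → S = 2.8 kip/ft.
[1] 1.0(3.6) - 1.3(2.8) = 3.6 - 3.6 = -0.0
[2] 1.3(3.6) + 1.7(2.8) + 0.2(2.8) = 10.0
[3] 1.35(3.6) + 1.6(2.8) + 0.3(4.8) = 4.9 + 4.5 + 1.4 = 10.8
[4] 1.2(3.6) + 0.7(1.4) + 0.7(4.8) + 0.7(2.8) + 0.75(2.8) = 12.7
[5] 1.35(3.6) = 4.9
[6] 1.4(3.6) + 1.4(4.8) + 0.75(2.8) = 13.9
The controlling combination is 6, giving 13.9 kip/ft.

13.9 kip/ft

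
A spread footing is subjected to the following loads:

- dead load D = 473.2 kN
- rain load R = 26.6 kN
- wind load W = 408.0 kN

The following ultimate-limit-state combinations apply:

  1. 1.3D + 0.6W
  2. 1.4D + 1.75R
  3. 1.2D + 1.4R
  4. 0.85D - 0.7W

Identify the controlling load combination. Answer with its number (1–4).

1. 1.3(473.2) + 0.6(408.0) = 615.2 + 244.8 = 860.0
2. 1.4(473.2) + 1.75(26.6) = 709.0
3. 1.2(473.2) + 1.4(26.6) = 605.1
4. 0.85(473.2) - 0.7(408.0) = 402.2 - 285.6 = 116.6
The largest value is 860.0 kN from combination 1.

Combination 1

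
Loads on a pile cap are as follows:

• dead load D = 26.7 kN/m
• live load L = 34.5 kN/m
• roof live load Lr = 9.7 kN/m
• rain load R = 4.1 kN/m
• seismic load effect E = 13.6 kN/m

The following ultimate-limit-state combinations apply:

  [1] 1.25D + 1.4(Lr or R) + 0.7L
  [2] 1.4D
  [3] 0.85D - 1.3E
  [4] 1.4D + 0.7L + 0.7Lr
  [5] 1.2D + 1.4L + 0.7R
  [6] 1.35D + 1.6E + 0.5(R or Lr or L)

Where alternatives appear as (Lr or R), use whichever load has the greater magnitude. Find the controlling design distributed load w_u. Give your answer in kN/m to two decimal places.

83.21 kN/m

(Lr or R) → Lr = 9.7 kN/m; (R or Lr or L) → L = 34.5 kN/m.
[1] 1.25(26.7) + 1.4(9.7) + 0.7(34.5) = 33.38 + 13.58 + 24.15 = 71.11
[2] 1.4(26.7) = 37.38
[3] 0.85(26.7) - 1.3(13.6) = 22.70 - 17.68 = 5.02
[4] 1.4(26.7) + 0.7(34.5) + 0.7(9.7) = 37.38 + 24.15 + 6.79 = 68.32
[5] 1.2(26.7) + 1.4(34.5) + 0.7(4.1) = 32.04 + 48.30 + 2.87 = 83.21
[6] 1.35(26.7) + 1.6(13.6) + 0.5(34.5) = 36.05 + 21.76 + 17.25 = 75.06
Combination 5 governs: w_u = 83.21 kN/m.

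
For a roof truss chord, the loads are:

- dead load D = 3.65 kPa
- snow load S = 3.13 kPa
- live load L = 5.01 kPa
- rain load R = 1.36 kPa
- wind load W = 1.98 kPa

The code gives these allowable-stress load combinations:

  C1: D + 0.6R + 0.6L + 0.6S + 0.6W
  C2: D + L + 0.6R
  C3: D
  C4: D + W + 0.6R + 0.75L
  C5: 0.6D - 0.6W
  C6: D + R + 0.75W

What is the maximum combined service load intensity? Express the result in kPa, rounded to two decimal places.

10.54 kPa

C1: 1.0(3.65) + 0.6(1.36) + 0.6(5.01) + 0.6(3.13) + 0.6(1.98) = 10.54
C2: 1.0(3.65) + 1.0(5.01) + 0.6(1.36) = 3.65 + 5.01 + 0.82 = 9.48
C3: 1.0(3.65) = 3.65
C4: 1.0(3.65) + 1.0(1.98) + 0.6(1.36) + 0.75(5.01) = 10.20
C5: 0.6(3.65) - 0.6(1.98) = 2.19 - 1.19 = 1.00
C6: 1.0(3.65) + 1.0(1.36) + 0.75(1.98) = 3.65 + 1.36 + 1.49 = 6.50
The controlling combination is 1, giving 10.54 kPa.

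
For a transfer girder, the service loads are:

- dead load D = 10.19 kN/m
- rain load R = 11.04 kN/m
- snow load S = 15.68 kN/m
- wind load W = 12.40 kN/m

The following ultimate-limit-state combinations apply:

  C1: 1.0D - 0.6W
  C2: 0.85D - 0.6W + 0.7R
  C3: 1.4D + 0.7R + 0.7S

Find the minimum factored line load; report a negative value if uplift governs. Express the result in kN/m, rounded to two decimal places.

2.75 kN/m

C1: 1.0(10.19) - 0.6(12.40) = 10.19 - 7.44 = 2.75
C2: 0.85(10.19) - 0.6(12.40) + 0.7(11.04) = 8.66 - 7.44 + 7.73 = 8.95
C3: 1.4(10.19) + 0.7(11.04) + 0.7(15.68) = 32.97
Combination 1 gives the minimum: 2.75 kN/m.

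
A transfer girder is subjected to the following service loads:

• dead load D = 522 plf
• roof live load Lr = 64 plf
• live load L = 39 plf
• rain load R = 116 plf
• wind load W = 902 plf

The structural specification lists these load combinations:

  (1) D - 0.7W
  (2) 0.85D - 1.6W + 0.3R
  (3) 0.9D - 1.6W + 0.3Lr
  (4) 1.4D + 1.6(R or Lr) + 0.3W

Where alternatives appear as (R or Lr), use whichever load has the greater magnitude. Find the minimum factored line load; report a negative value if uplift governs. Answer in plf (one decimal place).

-964.7 plf

(R or Lr) → R = 116 plf.
(1) 1.0(522) - 0.7(902) = -109.4
(2) 0.85(522) - 1.6(902) + 0.3(116) = -964.7
(3) 0.9(522) - 1.6(902) + 0.3(64) = -954.2
(4) 1.4(522) + 1.6(116) + 0.3(902) = 1187.0
Combination 2 gives the minimum: -964.7 plf.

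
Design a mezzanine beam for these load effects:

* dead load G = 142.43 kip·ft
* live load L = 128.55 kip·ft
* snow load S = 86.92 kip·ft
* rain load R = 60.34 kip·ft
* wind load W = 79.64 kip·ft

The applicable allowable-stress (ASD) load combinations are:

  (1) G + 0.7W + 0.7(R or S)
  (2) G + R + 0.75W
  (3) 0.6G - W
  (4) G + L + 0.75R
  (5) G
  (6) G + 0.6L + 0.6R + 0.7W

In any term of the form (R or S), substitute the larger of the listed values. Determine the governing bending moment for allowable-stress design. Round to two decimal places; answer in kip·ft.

316.24 kip·ft

(R or S) → S = 86.92 kip·ft.
(1) 1.0(142.43) + 0.7(79.64) + 0.7(86.92) = 142.43 + 55.75 + 60.84 = 259.02
(2) 1.0(142.43) + 1.0(60.34) + 0.75(79.64) = 142.43 + 60.34 + 59.73 = 262.50
(3) 0.6(142.43) - 1.0(79.64) = 85.46 - 79.64 = 5.82
(4) 1.0(142.43) + 1.0(128.55) + 0.75(60.34) = 142.43 + 128.55 + 45.26 = 316.24
(5) 1.0(142.43) = 142.43
(6) 1.0(142.43) + 0.6(128.55) + 0.6(60.34) + 0.7(79.64) = 142.43 + 77.13 + 36.20 + 55.75 = 311.51
Combination 4 governs: M = 316.24 kip·ft.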